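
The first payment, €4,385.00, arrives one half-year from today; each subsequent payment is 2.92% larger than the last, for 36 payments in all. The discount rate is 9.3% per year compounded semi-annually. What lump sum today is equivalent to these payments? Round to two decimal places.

Periodic rate r = 0.093/2 per half-year; n is counted in half-years.
Growing ordinary annuity: PV = PMT₁ × [1 − ((1+g)/(1+r))^n] / (r − g) = 4,385 × [1 − ((1+0.0292)/(1+r))^36] / (r − 0.0292) = €114,375.90.

€114,375.90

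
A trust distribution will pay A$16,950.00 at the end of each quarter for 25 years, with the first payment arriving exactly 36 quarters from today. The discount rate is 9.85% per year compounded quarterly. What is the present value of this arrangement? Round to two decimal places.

A$267,984.28

Ordinary annuity of 100 payments, first payment at period 36.
Periodic rate r = 0.0985/4 per quarter; n is counted in quarters.
The ordinary-annuity PV formula values the stream one period before the first payment (period 35); discount that back 35 periods:
PV₀ = 16,950 × [1 − (1+r)^−100] / r × (1+r)^−35 = A$267,984.28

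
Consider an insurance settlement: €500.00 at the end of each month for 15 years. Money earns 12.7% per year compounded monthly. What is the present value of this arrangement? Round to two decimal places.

This is an ordinary annuity: 180 payments of €500.00 at the end of each month.
Periodic rate r = 0.127/12 per month; n is counted in months.
PV = PMT × [(1 − (1+r)^−n)/r] = 500 × [1 − (1+r)^−180] / r = €40,142.37

€40,142.37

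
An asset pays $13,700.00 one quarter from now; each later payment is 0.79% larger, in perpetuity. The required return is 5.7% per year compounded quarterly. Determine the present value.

$2,157,480.31

Periodic rate r = 0.057/4 per quarter.
Growing perpetuity (Gordon): PV = PMT₁ / (r − g) = 13,700 / (r − 0.0079) = $2,157,480.31.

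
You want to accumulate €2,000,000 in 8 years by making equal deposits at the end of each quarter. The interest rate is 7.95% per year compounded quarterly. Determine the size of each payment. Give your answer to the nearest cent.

Level ordinary annuity; solve FV = PMT × [((1+r)^n − 1)/r] for PMT.
Periodic rate r = 0.0795/4 per quarter; n is counted in quarters.
With n = 32: PMT = 2,000,000 / ([((1+r)^n − 1)/r]) = €45,316.48

€45,316.48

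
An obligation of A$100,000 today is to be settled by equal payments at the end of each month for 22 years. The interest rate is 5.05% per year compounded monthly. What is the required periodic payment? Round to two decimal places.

Level ordinary annuity; solve PV = PMT × [(1 − (1+r)^−n)/r] for PMT.
Periodic rate r = 0.0505/12 per month; n is counted in months.
With n = 264: PMT = 100,000 / ([(1 − (1+r)^−n)/r]) = A$628.11

A$628.11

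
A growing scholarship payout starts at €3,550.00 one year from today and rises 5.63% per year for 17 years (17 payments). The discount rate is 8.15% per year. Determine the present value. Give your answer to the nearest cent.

€46,518.94

Periodic rate r = 0.0815 per year.
Growing ordinary annuity: PV = PMT₁ × [1 − ((1+g)/(1+r))^n] / (r − g) = 3,550 × [1 − ((1+0.0563)/(1+r))^17] / (r − 0.0563) = €46,518.94.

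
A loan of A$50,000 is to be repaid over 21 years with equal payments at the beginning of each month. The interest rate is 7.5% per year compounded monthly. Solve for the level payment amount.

A$392.13

Level annuity due; solve PV = PMT × [(1 − (1+r)^−n)/r] × (1+r) for PMT.
Periodic rate r = 0.075/12 per month; n is counted in months.
With n = 252: PMT = 50,000 / ([(1 − (1+r)^−n)/r] × (1+r)) = A$392.13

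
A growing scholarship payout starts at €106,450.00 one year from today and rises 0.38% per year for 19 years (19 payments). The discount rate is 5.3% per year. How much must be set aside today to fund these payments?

Periodic rate r = 0.053 per year.
Growing ordinary annuity: PV = PMT₁ × [1 − ((1+g)/(1+r))^n] / (r − g) = 106,450 × [1 − ((1+0.0038)/(1+r))^19] / (r − 0.0038) = €1,291,975.89.

€1,291,975.89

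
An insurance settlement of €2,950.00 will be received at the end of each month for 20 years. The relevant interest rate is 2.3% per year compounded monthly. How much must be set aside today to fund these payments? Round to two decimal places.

This is an ordinary annuity: 240 payments of €2,950.00 at the end of each month.
Periodic rate r = 0.023/12 per month; n is counted in months.
PV = PMT × [(1 − (1+r)^−n)/r] = 2,950 × [1 − (1+r)^−240] / r = €567,074.69

€567,074.69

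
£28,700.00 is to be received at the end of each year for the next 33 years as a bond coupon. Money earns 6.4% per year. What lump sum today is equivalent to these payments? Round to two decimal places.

£390,544.21

This is an ordinary annuity: 33 payments of £28,700.00 at the end of each year.
Periodic rate r = 0.064 per year.
PV = PMT × [(1 − (1+r)^−n)/r] = 28,700 × [1 − (1+r)^−33] / r = £390,544.21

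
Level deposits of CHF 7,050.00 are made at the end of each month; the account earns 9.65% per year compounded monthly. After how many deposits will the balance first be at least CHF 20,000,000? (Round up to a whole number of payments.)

Periodic rate r = 0.0965/12 per month; n is counted in months.
Ordinary annuity FV: 20,000,000 = 7,050 × [((1+r)^n − 1)/r].
(1+r)^n = 1 + 20,000,000 × r / 7,050, so n = ln(1 + 20,000,000·r/7,050) / ln(1+r) = 395.81.
Round up to a whole number of payments: n = 396.

396 payments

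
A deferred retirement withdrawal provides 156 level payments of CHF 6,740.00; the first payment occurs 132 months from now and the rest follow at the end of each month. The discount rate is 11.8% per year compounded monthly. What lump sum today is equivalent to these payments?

Ordinary annuity of 156 payments, first payment at period 132.
Periodic rate r = 0.118/12 per month; n is counted in months.
The ordinary-annuity PV formula values the stream one period before the first payment (period 131); discount that back 131 periods:
PV₀ = 6,740 × [1 − (1+r)^−156] / r × (1+r)^−131 = CHF 148,883.71

CHF 148,883.71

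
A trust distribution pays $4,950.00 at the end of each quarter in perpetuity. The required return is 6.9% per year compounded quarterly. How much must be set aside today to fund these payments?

Periodic rate r = 0.069/4 per quarter.
Level perpetuity: PV = PMT / r = 4,950 / (0.069/4) = $286,956.52.

$286,956.52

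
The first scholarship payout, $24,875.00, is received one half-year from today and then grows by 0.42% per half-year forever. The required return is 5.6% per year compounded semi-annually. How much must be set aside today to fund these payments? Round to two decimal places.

Periodic rate r = 0.056/2 per half-year.
Growing perpetuity (Gordon): PV = PMT₁ / (r − g) = 24,875 / (r − 0.0042) = $1,045,168.07.

$1,045,168.07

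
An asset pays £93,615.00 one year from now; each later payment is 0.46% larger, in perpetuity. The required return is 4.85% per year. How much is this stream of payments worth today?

£2,132,460.14

Periodic rate r = 0.0485 per year.
Growing perpetuity (Gordon): PV = PMT₁ / (r − g) = 93,615 / (r − 0.0046) = £2,132,460.14.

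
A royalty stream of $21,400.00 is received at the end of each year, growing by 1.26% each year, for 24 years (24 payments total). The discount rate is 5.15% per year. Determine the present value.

Periodic rate r = 0.0515 per year.
Growing ordinary annuity: PV = PMT₁ × [1 − ((1+g)/(1+r))^n] / (r − g) = 21,400 × [1 − ((1+0.0126)/(1+r))^24] / (r − 0.0126) = $327,514.94.

$327,514.94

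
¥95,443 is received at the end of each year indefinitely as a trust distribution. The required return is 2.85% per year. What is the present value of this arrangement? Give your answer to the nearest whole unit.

Periodic rate r = 0.0285 per year.
Level perpetuity: PV = PMT / r = 95,443 / (0.0285) = ¥3,348,877.

¥3,348,877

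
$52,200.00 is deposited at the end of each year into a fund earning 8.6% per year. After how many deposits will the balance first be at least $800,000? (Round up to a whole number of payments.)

Periodic rate r = 0.086 per year.
Ordinary annuity FV: 800,000 = 52,200 × [((1+r)^n − 1)/r].
(1+r)^n = 1 + 800,000 × r / 52,200, so n = ln(1 + 800,000·r/52,200) / ln(1+r) = 10.19.
Round up to a whole number of payments: n = 11.

11 payments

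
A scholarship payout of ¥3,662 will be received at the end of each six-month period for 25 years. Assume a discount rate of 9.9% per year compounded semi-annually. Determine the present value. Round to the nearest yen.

¥67,373

This is an ordinary annuity: 50 payments of ¥3,662 at the end of each six-month period.
Periodic rate r = 0.099/2 per half-year; n is counted in half-years.
PV = PMT × [(1 − (1+r)^−n)/r] = 3,662 × [1 − (1+r)^−50] / r = ¥67,373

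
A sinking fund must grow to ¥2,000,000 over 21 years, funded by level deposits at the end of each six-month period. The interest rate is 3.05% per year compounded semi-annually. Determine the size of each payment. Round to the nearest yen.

¥34,336

Level ordinary annuity; solve FV = PMT × [((1+r)^n − 1)/r] for PMT.
Periodic rate r = 0.0305/2 per half-year; n is counted in half-years.
With n = 42: PMT = 2,000,000 / ([((1+r)^n − 1)/r]) = ¥34,336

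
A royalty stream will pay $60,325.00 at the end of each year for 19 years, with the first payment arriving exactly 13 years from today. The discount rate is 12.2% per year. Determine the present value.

$110,285.98

Ordinary annuity of 19 payments, first payment at period 13.
Periodic rate r = 0.122 per year.
The ordinary-annuity PV formula values the stream one period before the first payment (period 12); discount that back 12 periods:
PV₀ = 60,325 × [1 − (1+r)^−19] / r × (1+r)^−12 = $110,285.98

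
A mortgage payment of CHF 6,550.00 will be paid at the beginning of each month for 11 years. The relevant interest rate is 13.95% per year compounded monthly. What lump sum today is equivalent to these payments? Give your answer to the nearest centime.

CHF 446,029.35

This is an annuity due: 132 payments of CHF 6,550.00 at the beginning of each month.
Periodic rate r = 0.1395/12 per month; n is counted in months.
PV = PMT × [(1 − (1+r)^−n)/r] × (1+r) = 6,550 × [1 − (1+r)^−132] / r × (1+r) = CHF 446,029.35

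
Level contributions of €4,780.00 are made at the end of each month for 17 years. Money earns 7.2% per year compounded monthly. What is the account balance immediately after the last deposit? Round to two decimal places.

This is an ordinary annuity: 204 deposits of €4,780.00 at the end of each month.
Periodic rate r = 0.072/12 per month; n is counted in months.
FV = PMT × [((1+r)^n − 1)/r] = 4,780 × [(1+r)^204 − 1] / r = €1,902,717.61

€1,902,717.61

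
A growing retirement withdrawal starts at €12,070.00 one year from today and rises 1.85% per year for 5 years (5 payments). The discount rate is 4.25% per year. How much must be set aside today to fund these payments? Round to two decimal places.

€55,284.92

Periodic rate r = 0.0425 per year.
Growing ordinary annuity: PV = PMT₁ × [1 − ((1+g)/(1+r))^n] / (r − g) = 12,070 × [1 − ((1+0.0185)/(1+r))^5] / (r − 0.0185) = €55,284.92.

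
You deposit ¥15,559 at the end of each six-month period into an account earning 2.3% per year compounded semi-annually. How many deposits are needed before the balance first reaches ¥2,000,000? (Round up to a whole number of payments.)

Periodic rate r = 0.023/2 per half-year; n is counted in half-years.
Ordinary annuity FV: 2,000,000 = 15,559 × [((1+r)^n − 1)/r].
(1+r)^n = 1 + 2,000,000 × r / 15,559, so n = ln(1 + 2,000,000·r/15,559) / ln(1+r) = 79.37.
Round up to a whole number of payments: n = 80.

80 payments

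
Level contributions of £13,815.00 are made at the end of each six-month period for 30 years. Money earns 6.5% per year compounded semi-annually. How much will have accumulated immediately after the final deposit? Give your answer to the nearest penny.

This is an ordinary annuity: 60 deposits of £13,815.00 at the end of each six-month period.
Periodic rate r = 0.065/2 per half-year; n is counted in half-years.
FV = PMT × [((1+r)^n − 1)/r] = 13,815 × [(1+r)^60 − 1] / r = £2,471,407.17

£2,471,407.17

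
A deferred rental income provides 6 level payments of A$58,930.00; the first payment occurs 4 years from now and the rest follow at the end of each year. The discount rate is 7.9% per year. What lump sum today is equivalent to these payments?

A$217,522.08

Ordinary annuity of 6 payments, first payment at period 4.
Periodic rate r = 0.079 per year.
The ordinary-annuity PV formula values the stream one period before the first payment (period 3); discount that back 3 periods:
PV₀ = 58,930 × [1 − (1+r)^−6] / r × (1+r)^−3 = A$217,522.08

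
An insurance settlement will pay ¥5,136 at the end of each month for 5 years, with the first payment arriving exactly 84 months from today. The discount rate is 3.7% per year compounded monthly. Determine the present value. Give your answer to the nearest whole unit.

¥217,592

Ordinary annuity of 60 payments, first payment at period 84.
Periodic rate r = 0.037/12 per month; n is counted in months.
The ordinary-annuity PV formula values the stream one period before the first payment (period 83); discount that back 83 periods:
PV₀ = 5,136 × [1 − (1+r)^−60] / r × (1+r)^−83 = ¥217,592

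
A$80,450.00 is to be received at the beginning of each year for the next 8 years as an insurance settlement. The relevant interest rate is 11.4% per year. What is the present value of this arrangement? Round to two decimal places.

A$454,696.54

This is an annuity due: 8 payments of A$80,450.00 at the beginning of each year.
Periodic rate r = 0.114 per year.
PV = PMT × [(1 − (1+r)^−n)/r] × (1+r) = 80,450 × [1 − (1+r)^−8] / r × (1+r) = A$454,696.54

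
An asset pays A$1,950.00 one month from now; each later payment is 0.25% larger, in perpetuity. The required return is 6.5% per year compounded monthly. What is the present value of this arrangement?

A$668,571.43

Periodic rate r = 0.065/12 per month.
Growing perpetuity (Gordon): PV = PMT₁ / (r − g) = 1,950 / (r − 0.0025) = A$668,571.43.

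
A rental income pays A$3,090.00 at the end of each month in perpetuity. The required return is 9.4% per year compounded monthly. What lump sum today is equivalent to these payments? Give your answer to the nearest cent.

Periodic rate r = 0.094/12 per month.
Level perpetuity: PV = PMT / r = 3,090 / (0.094/12) = A$394,468.09.

A$394,468.09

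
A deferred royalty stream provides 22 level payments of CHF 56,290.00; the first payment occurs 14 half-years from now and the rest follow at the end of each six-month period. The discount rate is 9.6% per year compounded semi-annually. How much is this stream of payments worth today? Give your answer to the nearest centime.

Ordinary annuity of 22 payments, first payment at period 14.
Periodic rate r = 0.096/2 per half-year; n is counted in half-years.
The ordinary-annuity PV formula values the stream one period before the first payment (period 13); discount that back 13 periods:
PV₀ = 56,290 × [1 − (1+r)^−22] / r × (1+r)^−13 = CHF 410,247.73

CHF 410,247.73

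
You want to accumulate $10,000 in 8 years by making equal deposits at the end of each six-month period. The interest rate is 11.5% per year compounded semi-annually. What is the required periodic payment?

$397.60

Level ordinary annuity; solve FV = PMT × [((1+r)^n − 1)/r] for PMT.
Periodic rate r = 0.115/2 per half-year; n is counted in half-years.
With n = 16: PMT = 10,000 / ([((1+r)^n − 1)/r]) = $397.60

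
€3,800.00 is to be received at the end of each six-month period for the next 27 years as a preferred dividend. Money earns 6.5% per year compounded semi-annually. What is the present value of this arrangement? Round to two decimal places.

€96,133.92

This is an ordinary annuity: 54 payments of €3,800.00 at the end of each six-month period.
Periodic rate r = 0.065/2 per half-year; n is counted in half-years.
PV = PMT × [(1 − (1+r)^−n)/r] = 3,800 × [1 − (1+r)^−54] / r = €96,133.92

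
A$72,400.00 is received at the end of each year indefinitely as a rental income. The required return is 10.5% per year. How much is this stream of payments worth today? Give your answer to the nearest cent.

Periodic rate r = 0.105 per year.
Level perpetuity: PV = PMT / r = 72,400 / (0.105) = A$689,523.81.

A$689,523.81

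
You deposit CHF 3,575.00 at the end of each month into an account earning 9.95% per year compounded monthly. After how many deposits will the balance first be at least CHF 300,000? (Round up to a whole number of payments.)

64 payments

Periodic rate r = 0.0995/12 per month; n is counted in months.
Ordinary annuity FV: 300,000 = 3,575 × [((1+r)^n − 1)/r].
(1+r)^n = 1 + 300,000 × r / 3,575, so n = ln(1 + 300,000·r/3,575) / ln(1+r) = 63.96.
Round up to a whole number of payments: n = 64.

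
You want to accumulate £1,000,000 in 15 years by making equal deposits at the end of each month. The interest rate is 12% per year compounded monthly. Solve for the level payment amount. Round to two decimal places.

Level ordinary annuity; solve FV = PMT × [((1+r)^n − 1)/r] for PMT.
Periodic rate r = 0.12/12 per month; n is counted in months.
With n = 180: PMT = 1,000,000 / ([((1+r)^n − 1)/r]) = £2,001.68

£2,001.68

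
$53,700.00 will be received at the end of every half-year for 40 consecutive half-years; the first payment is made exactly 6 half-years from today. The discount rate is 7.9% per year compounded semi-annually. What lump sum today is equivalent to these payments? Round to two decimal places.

Ordinary annuity of 40 payments, first payment at period 6.
Periodic rate r = 0.079/2 per half-year; n is counted in half-years.
The ordinary-annuity PV formula values the stream one period before the first payment (period 5); discount that back 5 periods:
PV₀ = 53,700 × [1 − (1+r)^−40] / r × (1+r)^−5 = $882,260.08

$882,260.08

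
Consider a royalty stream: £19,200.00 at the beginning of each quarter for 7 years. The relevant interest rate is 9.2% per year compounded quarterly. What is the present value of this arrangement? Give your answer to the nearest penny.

£402,198.15

This is an annuity due: 28 payments of £19,200.00 at the beginning of each quarter.
Periodic rate r = 0.092/4 per quarter; n is counted in quarters.
PV = PMT × [(1 − (1+r)^−n)/r] × (1+r) = 19,200 × [1 − (1+r)^−28] / r × (1+r) = £402,198.15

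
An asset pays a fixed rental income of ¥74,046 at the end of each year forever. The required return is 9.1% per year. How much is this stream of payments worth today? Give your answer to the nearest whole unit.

¥813,692

Periodic rate r = 0.091 per year.
Level perpetuity: PV = PMT / r = 74,046 / (0.091) = ¥813,692.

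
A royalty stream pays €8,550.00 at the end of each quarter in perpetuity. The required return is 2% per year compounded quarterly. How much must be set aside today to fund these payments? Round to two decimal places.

€1,710,000.00

Periodic rate r = 0.02/4 per quarter.
Level perpetuity: PV = PMT / r = 8,550 / (0.02/4) = €1,710,000.00.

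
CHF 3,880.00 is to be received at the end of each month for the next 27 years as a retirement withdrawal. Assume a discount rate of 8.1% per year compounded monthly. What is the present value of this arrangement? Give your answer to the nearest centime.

This is an ordinary annuity: 324 payments of CHF 3,880.00 at the end of each month.
Periodic rate r = 0.081/12 per month; n is counted in months.
PV = PMT × [(1 − (1+r)^−n)/r] = 3,880 × [1 − (1+r)^−324] / r = CHF 509,814.25

CHF 509,814.25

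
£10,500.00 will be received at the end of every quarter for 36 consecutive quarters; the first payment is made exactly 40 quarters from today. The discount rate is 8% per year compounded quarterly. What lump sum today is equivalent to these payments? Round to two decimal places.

Ordinary annuity of 36 payments, first payment at period 40.
Periodic rate r = 0.08/4 per quarter; n is counted in quarters.
The ordinary-annuity PV formula values the stream one period before the first payment (period 39); discount that back 39 periods:
PV₀ = 10,500 × [1 − (1+r)^−36] / r × (1+r)^−39 = £123,632.52

£123,632.52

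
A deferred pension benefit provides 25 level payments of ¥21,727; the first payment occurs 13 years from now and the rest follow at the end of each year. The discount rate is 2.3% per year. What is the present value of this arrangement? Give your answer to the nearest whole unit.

¥311,797

Ordinary annuity of 25 payments, first payment at period 13.
Periodic rate r = 0.023 per year.
The ordinary-annuity PV formula values the stream one period before the first payment (period 12); discount that back 12 periods:
PV₀ = 21,727 × [1 − (1+r)^−25] / r × (1+r)^−12 = ¥311,797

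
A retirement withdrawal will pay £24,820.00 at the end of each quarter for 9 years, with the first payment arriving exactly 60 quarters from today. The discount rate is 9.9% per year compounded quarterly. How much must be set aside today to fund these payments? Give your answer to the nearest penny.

Ordinary annuity of 36 payments, first payment at period 60.
Periodic rate r = 0.099/4 per quarter; n is counted in quarters.
The ordinary-annuity PV formula values the stream one period before the first payment (period 59); discount that back 59 periods:
PV₀ = 24,820 × [1 − (1+r)^−36] / r × (1+r)^−59 = £138,718.00

£138,718.00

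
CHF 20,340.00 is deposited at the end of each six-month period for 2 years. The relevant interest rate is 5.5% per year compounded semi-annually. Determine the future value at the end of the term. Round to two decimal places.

CHF 84,778.05

This is an ordinary annuity: 4 deposits of CHF 20,340.00 at the end of each six-month period.
Periodic rate r = 0.055/2 per half-year; n is counted in half-years.
FV = PMT × [((1+r)^n − 1)/r] = 20,340 × [(1+r)^4 − 1] / r = CHF 84,778.05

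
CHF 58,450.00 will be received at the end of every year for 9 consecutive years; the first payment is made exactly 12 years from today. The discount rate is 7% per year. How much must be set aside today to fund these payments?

Ordinary annuity of 9 payments, first payment at period 12.
Periodic rate r = 0.07 per year.
The ordinary-annuity PV formula values the stream one period before the first payment (period 11); discount that back 11 periods:
PV₀ = 58,450 × [1 − (1+r)^−9] / r × (1+r)^−11 = CHF 180,922.62

CHF 180,922.62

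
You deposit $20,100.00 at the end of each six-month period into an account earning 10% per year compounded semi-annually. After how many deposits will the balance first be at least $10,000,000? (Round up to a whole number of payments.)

67 payments

Periodic rate r = 0.1/2 per half-year; n is counted in half-years.
Ordinary annuity FV: 10,000,000 = 20,100 × [((1+r)^n − 1)/r].
(1+r)^n = 1 + 10,000,000 × r / 20,100, so n = ln(1 + 10,000,000·r/20,100) / ln(1+r) = 66.68.
Round up to a whole number of payments: n = 67.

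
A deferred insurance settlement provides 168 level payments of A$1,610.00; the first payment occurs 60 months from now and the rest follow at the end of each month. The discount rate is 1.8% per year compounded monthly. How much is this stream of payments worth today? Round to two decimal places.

Ordinary annuity of 168 payments, first payment at period 60.
Periodic rate r = 0.018/12 per month; n is counted in months.
The ordinary-annuity PV formula values the stream one period before the first payment (period 59); discount that back 59 periods:
PV₀ = 1,610 × [1 − (1+r)^−168] / r × (1+r)^−59 = A$218,710.73

A$218,710.73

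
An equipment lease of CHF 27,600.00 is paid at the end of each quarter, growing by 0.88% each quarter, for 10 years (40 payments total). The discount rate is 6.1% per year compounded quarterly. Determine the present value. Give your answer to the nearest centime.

Periodic rate r = 0.061/4 per quarter; n is counted in quarters.
Growing ordinary annuity: PV = PMT₁ × [1 − ((1+g)/(1+r))^n] / (r − g) = 27,600 × [1 − ((1+0.0088)/(1+r))^40] / (r − 0.0088) = CHF 962,933.38.

CHF 962,933.38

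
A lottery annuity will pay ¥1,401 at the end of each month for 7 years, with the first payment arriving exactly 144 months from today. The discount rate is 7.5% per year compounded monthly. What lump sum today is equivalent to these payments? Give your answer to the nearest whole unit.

Ordinary annuity of 84 payments, first payment at period 144.
Periodic rate r = 0.075/12 per month; n is counted in months.
The ordinary-annuity PV formula values the stream one period before the first payment (period 143); discount that back 143 periods:
PV₀ = 1,401 × [1 − (1+r)^−84] / r × (1+r)^−143 = ¥37,473

¥37,473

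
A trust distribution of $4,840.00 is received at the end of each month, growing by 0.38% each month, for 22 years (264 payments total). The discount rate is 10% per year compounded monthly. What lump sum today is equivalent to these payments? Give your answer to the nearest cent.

$742,711.37

Periodic rate r = 0.1/12 per month; n is counted in months.
Growing ordinary annuity: PV = PMT₁ × [1 − ((1+g)/(1+r))^n] / (r − g) = 4,840 × [1 − ((1+0.0038)/(1+r))^264] / (r − 0.0038) = $742,711.37.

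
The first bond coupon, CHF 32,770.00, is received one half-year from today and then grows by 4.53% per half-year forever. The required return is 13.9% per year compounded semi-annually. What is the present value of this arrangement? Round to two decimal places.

Periodic rate r = 0.139/2 per half-year.
Growing perpetuity (Gordon): PV = PMT₁ / (r − g) = 32,770 / (r − 0.0453) = CHF 1,354,132.23.

CHF 1,354,132.23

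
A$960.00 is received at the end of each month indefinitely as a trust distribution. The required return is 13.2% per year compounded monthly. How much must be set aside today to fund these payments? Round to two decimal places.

Periodic rate r = 0.132/12 per month.
Level perpetuity: PV = PMT / r = 960 / (0.132/12) = A$87,272.73.

A$87,272.73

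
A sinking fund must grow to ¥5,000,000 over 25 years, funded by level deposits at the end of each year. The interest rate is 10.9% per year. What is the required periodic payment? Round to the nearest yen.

¥44,371

Level ordinary annuity; solve FV = PMT × [((1+r)^n − 1)/r] for PMT.
Periodic rate r = 0.109 per year.
With n = 25: PMT = 5,000,000 / ([((1+r)^n − 1)/r]) = ¥44,371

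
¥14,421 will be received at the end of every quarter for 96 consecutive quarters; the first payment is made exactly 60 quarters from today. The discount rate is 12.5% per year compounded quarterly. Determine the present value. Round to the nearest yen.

Ordinary annuity of 96 payments, first payment at period 60.
Periodic rate r = 0.125/4 per quarter; n is counted in quarters.
The ordinary-annuity PV formula values the stream one period before the first payment (period 59); discount that back 59 periods:
PV₀ = 14,421 × [1 − (1+r)^−96] / r × (1+r)^−59 = ¥71,190

¥71,190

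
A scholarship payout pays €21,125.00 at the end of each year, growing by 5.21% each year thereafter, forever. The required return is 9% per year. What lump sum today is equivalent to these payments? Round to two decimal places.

€557,387.86

Periodic rate r = 0.09 per year.
Growing perpetuity (Gordon): PV = PMT₁ / (r − g) = 21,125 / (r − 0.0521) = €557,387.86.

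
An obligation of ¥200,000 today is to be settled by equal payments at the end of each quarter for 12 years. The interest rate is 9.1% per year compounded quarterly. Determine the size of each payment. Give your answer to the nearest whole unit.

Level ordinary annuity; solve PV = PMT × [(1 − (1+r)^−n)/r] for PMT.
Periodic rate r = 0.091/4 per quarter; n is counted in quarters.
With n = 48: PMT = 200,000 / ([(1 − (1+r)^−n)/r]) = ¥6,891

¥6,891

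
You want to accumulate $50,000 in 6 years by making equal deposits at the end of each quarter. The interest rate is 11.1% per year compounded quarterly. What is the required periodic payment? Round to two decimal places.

$1,493.77

Level ordinary annuity; solve FV = PMT × [((1+r)^n − 1)/r] for PMT.
Periodic rate r = 0.111/4 per quarter; n is counted in quarters.
With n = 24: PMT = 50,000 / ([((1+r)^n − 1)/r]) = $1,493.77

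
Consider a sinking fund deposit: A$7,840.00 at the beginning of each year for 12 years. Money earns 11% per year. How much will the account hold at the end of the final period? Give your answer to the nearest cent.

This is an annuity due: 12 deposits of A$7,840.00 at the beginning of each year.
Periodic rate r = 0.11 per year.
FV = PMT × [((1+r)^n − 1)/r] × (1+r) = 7,840 × [(1+r)^12 − 1] / r × (1+r) = A$197,659.24

A$197,659.24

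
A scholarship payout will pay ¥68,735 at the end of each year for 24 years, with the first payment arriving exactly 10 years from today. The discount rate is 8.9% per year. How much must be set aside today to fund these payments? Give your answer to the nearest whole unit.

Ordinary annuity of 24 payments, first payment at period 10.
Periodic rate r = 0.089 per year.
The ordinary-annuity PV formula values the stream one period before the first payment (period 9); discount that back 9 periods:
PV₀ = 68,735 × [1 − (1+r)^−24] / r × (1+r)^−9 = ¥312,209

¥312,209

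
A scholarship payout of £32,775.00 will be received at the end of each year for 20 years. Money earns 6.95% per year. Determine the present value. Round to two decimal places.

This is an ordinary annuity: 20 payments of £32,775.00 at the end of each year.
Periodic rate r = 0.0695 per year.
PV = PMT × [(1 − (1+r)^−n)/r] = 32,775 × [1 − (1+r)^−20] / r = £348,572.25

£348,572.25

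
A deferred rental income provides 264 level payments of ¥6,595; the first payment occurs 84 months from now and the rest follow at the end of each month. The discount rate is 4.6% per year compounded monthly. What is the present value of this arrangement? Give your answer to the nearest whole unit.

Ordinary annuity of 264 payments, first payment at period 84.
Periodic rate r = 0.046/12 per month; n is counted in months.
The ordinary-annuity PV formula values the stream one period before the first payment (period 83); discount that back 83 periods:
PV₀ = 6,595 × [1 − (1+r)^−264] / r × (1+r)^−83 = ¥796,248

¥796,248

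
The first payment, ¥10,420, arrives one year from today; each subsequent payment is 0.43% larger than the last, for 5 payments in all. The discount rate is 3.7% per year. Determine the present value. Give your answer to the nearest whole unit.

¥47,171

Periodic rate r = 0.037 per year.
Growing ordinary annuity: PV = PMT₁ × [1 − ((1+g)/(1+r))^n] / (r − g) = 10,420 × [1 − ((1+0.0043)/(1+r))^5] / (r − 0.0043) = ¥47,171.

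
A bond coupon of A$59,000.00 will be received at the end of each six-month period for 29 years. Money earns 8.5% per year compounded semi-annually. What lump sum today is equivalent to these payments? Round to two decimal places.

A$1,264,055.37

This is an ordinary annuity: 58 payments of A$59,000.00 at the end of each six-month period.
Periodic rate r = 0.085/2 per half-year; n is counted in half-years.
PV = PMT × [(1 − (1+r)^−n)/r] = 59,000 × [1 − (1+r)^−58] / r = A$1,264,055.37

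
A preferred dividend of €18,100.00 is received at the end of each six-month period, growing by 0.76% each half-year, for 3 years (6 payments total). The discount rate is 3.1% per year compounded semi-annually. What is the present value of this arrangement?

€104,883.97

Periodic rate r = 0.031/2 per half-year; n is counted in half-years.
Growing ordinary annuity: PV = PMT₁ × [1 − ((1+g)/(1+r))^n] / (r − g) = 18,100 × [1 − ((1+0.0076)/(1+r))^6] / (r − 0.0076) = €104,883.97.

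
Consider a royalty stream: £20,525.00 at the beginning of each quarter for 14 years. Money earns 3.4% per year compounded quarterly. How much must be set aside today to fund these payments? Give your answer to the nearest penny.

£919,264.40

This is an annuity due: 56 payments of £20,525.00 at the beginning of each quarter.
Periodic rate r = 0.034/4 per quarter; n is counted in quarters.
PV = PMT × [(1 − (1+r)^−n)/r] × (1+r) = 20,525 × [1 − (1+r)^−56] / r × (1+r) = £919,264.40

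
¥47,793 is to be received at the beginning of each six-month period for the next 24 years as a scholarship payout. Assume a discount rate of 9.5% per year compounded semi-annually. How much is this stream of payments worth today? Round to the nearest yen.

This is an annuity due: 48 payments of ¥47,793 at the beginning of each six-month period.
Periodic rate r = 0.095/2 per half-year; n is counted in half-years.
PV = PMT × [(1 − (1+r)^−n)/r] × (1+r) = 47,793 × [1 − (1+r)^−48] / r × (1+r) = ¥940,348

¥940,348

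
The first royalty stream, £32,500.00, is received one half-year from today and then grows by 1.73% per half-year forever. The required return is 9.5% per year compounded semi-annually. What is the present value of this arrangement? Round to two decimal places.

£1,076,158.94

Periodic rate r = 0.095/2 per half-year.
Growing perpetuity (Gordon): PV = PMT₁ / (r − g) = 32,500 / (r − 0.0173) = £1,076,158.94.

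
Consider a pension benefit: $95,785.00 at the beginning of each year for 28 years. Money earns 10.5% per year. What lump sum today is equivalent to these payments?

$946,459.11

This is an annuity due: 28 payments of $95,785.00 at the beginning of each year.
Periodic rate r = 0.105 per year.
PV = PMT × [(1 − (1+r)^−n)/r] × (1+r) = 95,785 × [1 − (1+r)^−28] / r × (1+r) = $946,459.11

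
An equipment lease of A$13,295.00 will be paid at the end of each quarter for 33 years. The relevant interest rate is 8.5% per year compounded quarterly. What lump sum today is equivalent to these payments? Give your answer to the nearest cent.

This is an ordinary annuity: 132 payments of A$13,295.00 at the end of each quarter.
Periodic rate r = 0.085/4 per quarter; n is counted in quarters.
PV = PMT × [(1 − (1+r)^−n)/r] = 13,295 × [1 − (1+r)^−132] / r = A$586,662.18

A$586,662.18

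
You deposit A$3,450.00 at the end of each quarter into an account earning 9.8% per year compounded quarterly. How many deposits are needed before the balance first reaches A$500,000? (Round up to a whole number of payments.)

63 payments

Periodic rate r = 0.098/4 per quarter; n is counted in quarters.
Ordinary annuity FV: 500,000 = 3,450 × [((1+r)^n − 1)/r].
(1+r)^n = 1 + 500,000 × r / 3,450, so n = ln(1 + 500,000·r/3,450) / ln(1+r) = 62.60.
Round up to a whole number of payments: n = 63.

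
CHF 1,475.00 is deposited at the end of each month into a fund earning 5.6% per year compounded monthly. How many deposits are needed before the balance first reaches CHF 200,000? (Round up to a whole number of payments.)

106 payments

Periodic rate r = 0.056/12 per month; n is counted in months.
Ordinary annuity FV: 200,000 = 1,475 × [((1+r)^n − 1)/r].
(1+r)^n = 1 + 200,000 × r / 1,475, so n = ln(1 + 200,000·r/1,475) / ln(1+r) = 105.30.
Round up to a whole number of payments: n = 106.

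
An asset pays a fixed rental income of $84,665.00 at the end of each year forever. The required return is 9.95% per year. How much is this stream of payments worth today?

$850,904.52

Periodic rate r = 0.0995 per year.
Level perpetuity: PV = PMT / r = 84,665 / (0.0995) = $850,904.52.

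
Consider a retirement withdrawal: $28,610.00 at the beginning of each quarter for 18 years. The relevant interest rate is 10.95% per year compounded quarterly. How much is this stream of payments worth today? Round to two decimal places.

This is an annuity due: 72 payments of $28,610.00 at the beginning of each quarter.
Periodic rate r = 0.1095/4 per quarter; n is counted in quarters.
PV = PMT × [(1 − (1+r)^−n)/r] × (1+r) = 28,610 × [1 − (1+r)^−72] / r × (1+r) = $920,119.21

$920,119.21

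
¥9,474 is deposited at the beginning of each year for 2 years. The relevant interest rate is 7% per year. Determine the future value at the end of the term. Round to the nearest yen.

¥20,984

This is an annuity due: 2 deposits of ¥9,474 at the beginning of each year.
Periodic rate r = 0.07 per year.
FV = PMT × [((1+r)^n − 1)/r] × (1+r) = 9,474 × [(1+r)^2 − 1] / r × (1+r) = ¥20,984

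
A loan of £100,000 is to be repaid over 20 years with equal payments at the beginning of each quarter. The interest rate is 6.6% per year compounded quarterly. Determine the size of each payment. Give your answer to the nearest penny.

£2,223.67

Level annuity due; solve PV = PMT × [(1 − (1+r)^−n)/r] × (1+r) for PMT.
Periodic rate r = 0.066/4 per quarter; n is counted in quarters.
With n = 80: PMT = 100,000 / ([(1 − (1+r)^−n)/r] × (1+r)) = £2,223.67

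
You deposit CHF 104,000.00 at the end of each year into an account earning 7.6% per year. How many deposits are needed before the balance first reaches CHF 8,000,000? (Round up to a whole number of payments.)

Periodic rate r = 0.076 per year.
Ordinary annuity FV: 8,000,000 = 104,000 × [((1+r)^n − 1)/r].
(1+r)^n = 1 + 8,000,000 × r / 104,000, so n = ln(1 + 8,000,000·r/104,000) / ln(1+r) = 26.26.
Round up to a whole number of payments: n = 27.

27 payments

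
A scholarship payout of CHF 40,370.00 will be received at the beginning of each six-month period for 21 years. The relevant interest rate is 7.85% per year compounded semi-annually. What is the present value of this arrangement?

CHF 856,728.31

This is an annuity due: 42 payments of CHF 40,370.00 at the beginning of each six-month period.
Periodic rate r = 0.0785/2 per half-year; n is counted in half-years.
PV = PMT × [(1 − (1+r)^−n)/r] × (1+r) = 40,370 × [1 − (1+r)^−42] / r × (1+r) = CHF 856,728.31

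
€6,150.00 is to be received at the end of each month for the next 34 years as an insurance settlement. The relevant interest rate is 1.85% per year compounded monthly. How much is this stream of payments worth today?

This is an ordinary annuity: 408 payments of €6,150.00 at the end of each month.
Periodic rate r = 0.0185/12 per month; n is counted in months.
PV = PMT × [(1 − (1+r)^−n)/r] = 6,150 × [1 − (1+r)^−408] / r = €1,861,423.71

€1,861,423.71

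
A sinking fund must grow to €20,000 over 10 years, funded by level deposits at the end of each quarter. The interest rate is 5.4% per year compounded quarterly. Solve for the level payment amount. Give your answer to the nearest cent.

Level ordinary annuity; solve FV = PMT × [((1+r)^n − 1)/r] for PMT.
Periodic rate r = 0.054/4 per quarter; n is counted in quarters.
With n = 40: PMT = 20,000 / ([((1+r)^n − 1)/r]) = €380.38

€380.38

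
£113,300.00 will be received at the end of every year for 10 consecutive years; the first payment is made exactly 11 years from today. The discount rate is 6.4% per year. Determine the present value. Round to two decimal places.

£440,054.77

Ordinary annuity of 10 payments, first payment at period 11.
Periodic rate r = 0.064 per year.
The ordinary-annuity PV formula values the stream one period before the first payment (period 10); discount that back 10 periods:
PV₀ = 113,300 × [1 − (1+r)^−10] / r × (1+r)^−10 = £440,054.77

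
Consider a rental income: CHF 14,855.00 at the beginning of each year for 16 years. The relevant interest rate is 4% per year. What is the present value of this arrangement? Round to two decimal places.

CHF 180,018.65

This is an annuity due: 16 payments of CHF 14,855.00 at the beginning of each year.
Periodic rate r = 0.04 per year.
PV = PMT × [(1 − (1+r)^−n)/r] × (1+r) = 14,855 × [1 − (1+r)^−16] / r × (1+r) = CHF 180,018.65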